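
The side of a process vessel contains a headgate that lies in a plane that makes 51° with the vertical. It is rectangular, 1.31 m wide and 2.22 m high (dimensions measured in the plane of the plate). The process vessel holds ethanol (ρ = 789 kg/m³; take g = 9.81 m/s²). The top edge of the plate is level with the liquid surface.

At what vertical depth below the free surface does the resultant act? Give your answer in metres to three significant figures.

h_p = 0.931 m

γ = ρg = 789 × 9.81 / 1000 = 7.74009 kN/m³.
The plate makes 51° with the vertical, i.e. θ = 90° − 51° = 39° to the horizontal. Measuring y along the incline from the free-surface line, vertical depth h = y·sinθ with sinθ = 0.629320.
The centroid lies 2.22/2 = 1.11 m below the top edge, so y_c = 1.11 m and h_c = 1.11 × 0.629320 = 0.698545 m.
A = 1.31 × 2.22 = 2.9082 m².
Resultant F = γ·h_c·A = 7.74009 × 0.698545 × 2.9082 = 15.7241 kN.
I_c = b·h³/12 = 1.31 × 2.22³/12 = 1.1944 m⁴.
Centre of pressure: y_p = y_c + I_c/(y_c·A) = 1.11 + 1.1944/(1.11 × 2.9082) = 1.11 + 0.370001 = 1.48 m along the plane.
Vertically, h_p = y_p·sinθ = 1.48 × 0.629320 = 0.931394 m.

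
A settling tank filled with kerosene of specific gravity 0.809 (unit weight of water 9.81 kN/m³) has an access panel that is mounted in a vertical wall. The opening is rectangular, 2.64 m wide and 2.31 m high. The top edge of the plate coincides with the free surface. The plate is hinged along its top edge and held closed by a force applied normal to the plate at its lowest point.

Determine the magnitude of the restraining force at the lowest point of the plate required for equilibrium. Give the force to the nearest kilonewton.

γ = 0.809 × 9.81 = 7.93629 kN/m³.
The centroid lies 2.31/2 = 1.155 m below the top edge, so the centroid depth is h_c = 1.155 m.
A = 2.64 × 2.31 = 6.0984 m².
Resultant F = γ·h_c·A = 7.93629 × 1.155 × 6.0984 = 55.9005 kN.
I_c = b·h³/12 = 2.64 × 2.31³/12 = 2.71181 m⁴.
Centre of pressure: y_p = y_c + I_c/(y_c·A) = 1.155 + 2.71181/(1.155 × 6.0984) = 1.155 + 0.385001 = 1.54 m along the plane.
The resultant acts 1.155 + 0.385001 = 1.54 m (along the plate) below the hinge at the top edge, so the moment about the hinge is M = F × 1.54 = 55.9005 × 1.54 = 86.0868 kN·m.
A normal force at the bottom, 2.31 m from the hinge, must supply this moment: P = 86.0868/2.31 = 37.267 kN.

P ≈ 37 kN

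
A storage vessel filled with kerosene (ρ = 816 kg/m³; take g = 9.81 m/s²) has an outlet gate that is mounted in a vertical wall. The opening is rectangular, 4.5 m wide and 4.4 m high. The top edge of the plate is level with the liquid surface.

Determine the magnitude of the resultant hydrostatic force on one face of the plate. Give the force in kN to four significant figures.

γ = ρg = 816 × 9.81 / 1000 = 8.00496 kN/m³.
The centroid lies 4.4/2 = 2.2 m below the top edge, so the centroid depth is h_c = 2.2 m.
A = 4.5 × 4.4 = 19.8 m².
Resultant F = γ·h_c·A = 8.00496 × 2.2 × 19.8 = 348.696 kN.

F ≈ 348.7 kN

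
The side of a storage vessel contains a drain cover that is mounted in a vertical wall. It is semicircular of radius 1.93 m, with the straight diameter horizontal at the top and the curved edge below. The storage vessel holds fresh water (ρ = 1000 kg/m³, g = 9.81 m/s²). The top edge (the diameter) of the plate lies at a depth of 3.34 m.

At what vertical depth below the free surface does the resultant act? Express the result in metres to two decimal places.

γ = ρg = 1000 × 9.81 = 9810 N/m³ = 9.81 kN/m³.
The centroid of a semicircle lies 4r/(3π) = 0.819117 m from the diameter, here below the top edge, so the centroid depth is h_c = 3.34 + 0.819117 = 4.15912 m.
A = πr²/2 = π × 1.93²/2 = 5.85106 m².
Resultant F = γ·h_c·A = 9.81 × 4.15912 × 5.85106 = 238.729 kN.
I_c = (π/8 − 8/(9π))·r⁴ = 0.109757 × 1.93⁴ = 1.52287 m⁴.
Centre of pressure: y_p = y_c + I_c/(y_c·A) = 4.15912 + 1.52287/(4.15912 × 5.85106) = 4.15912 + 0.0625787 = 4.2217 m along the plane.

h_p = 4.22 m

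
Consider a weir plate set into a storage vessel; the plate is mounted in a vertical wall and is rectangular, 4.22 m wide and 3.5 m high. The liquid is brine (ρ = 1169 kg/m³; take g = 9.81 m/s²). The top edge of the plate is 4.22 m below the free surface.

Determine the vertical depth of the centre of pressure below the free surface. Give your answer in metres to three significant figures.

h_p = 6.14 m

γ = ρg = 1169 × 9.81 / 1000 = 11.46789 kN/m³.
The centroid lies 3.5/2 = 1.75 m below the top edge, so the centroid depth is h_c = 4.22 + 1.75 = 5.97 m.
A = 4.22 × 3.5 = 14.77 m².
Resultant F = γ·h_c·A = 11.46789 × 5.97 × 14.77 = 1011.2 kN.
I_c = b·h³/12 = 4.22 × 3.5³/12 = 15.0777 m⁴.
Centre of pressure: y_p = y_c + I_c/(y_c·A) = 5.97 + 15.0777/(5.97 × 14.77) = 5.97 + 0.170994 = 6.14099 m along the plane.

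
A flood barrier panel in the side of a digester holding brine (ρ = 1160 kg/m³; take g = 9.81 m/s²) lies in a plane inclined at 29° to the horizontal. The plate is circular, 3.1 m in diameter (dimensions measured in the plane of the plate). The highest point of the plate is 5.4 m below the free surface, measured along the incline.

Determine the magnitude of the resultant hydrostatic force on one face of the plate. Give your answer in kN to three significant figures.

F ≈ 289 kN

γ = ρg = 1160 × 9.81 / 1000 = 11.3796 kN/m³.
Let θ = 29° be the plate's angle to the horizontal; measure y along the incline from where the plane meets the free surface. Vertical depth h = y·sinθ with sinθ = 0.484810.
The centroid is at the centre, 1.55 m below the top of the plate, so y_c = 5.4 + 1.55 = 6.95 m and h_c = 6.95 × 0.484810 = 3.36943 m.
A = π(1.55)² = 7.54768 m².
Resultant F = γ·h_c·A = 11.3796 × 3.36943 × 7.54768 = 289.399 kN.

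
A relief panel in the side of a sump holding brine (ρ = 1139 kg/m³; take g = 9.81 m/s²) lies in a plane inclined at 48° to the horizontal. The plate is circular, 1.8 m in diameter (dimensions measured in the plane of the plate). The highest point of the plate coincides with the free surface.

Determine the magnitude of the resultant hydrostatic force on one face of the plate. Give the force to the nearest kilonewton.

F ≈ 19 kN

γ = ρg = 1139 × 9.81 / 1000 = 11.17359 kN/m³.
Let θ = 48° be the plate's angle to the horizontal; measure y along the incline from where the plane meets the free surface. Vertical depth h = y·sinθ with sinθ = 0.743145.
The centroid is at the centre, 0.9 m below the top of the plate, so y_c = 0.9 m and h_c = 0.9 × 0.743145 = 0.66883 m.
A = π(0.9)² = 2.54469 m².
Resultant F = γ·h_c·A = 11.17359 × 0.66883 × 2.54469 = 19.0171 kN.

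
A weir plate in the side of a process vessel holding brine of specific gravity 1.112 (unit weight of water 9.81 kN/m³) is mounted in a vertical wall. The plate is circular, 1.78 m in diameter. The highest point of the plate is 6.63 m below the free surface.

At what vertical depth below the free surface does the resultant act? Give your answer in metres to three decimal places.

γ = 1.112 × 9.81 = 10.90872 kN/m³.
The centroid is at the centre, 0.89 m below the top of the plate, so the centroid depth is h_c = 6.63 + 0.89 = 7.52 m.
A = π(0.89)² = 2.48846 m².
Resultant F = γ·h_c·A = 10.90872 × 7.52 × 2.48846 = 204.137 kN.
I_c = πr⁴/4 = π × 0.89⁴/4 = 0.492776 m⁴.
Centre of pressure: y_p = y_c + I_c/(y_c·A) = 7.52 + 0.492776/(7.52 × 2.48846) = 7.52 + 0.026333 = 7.54633 m along the plane.

h_p = 7.546 m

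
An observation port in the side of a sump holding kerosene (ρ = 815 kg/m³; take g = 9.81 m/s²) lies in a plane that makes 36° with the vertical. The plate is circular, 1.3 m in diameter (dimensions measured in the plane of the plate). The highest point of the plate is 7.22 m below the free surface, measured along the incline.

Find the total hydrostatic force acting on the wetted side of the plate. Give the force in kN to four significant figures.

γ = ρg = 815 × 9.81 / 1000 = 7.99515 kN/m³.
The plate makes 36° with the vertical, i.e. θ = 90° − 36° = 54° to the horizontal. Measuring y along the incline from the free-surface line, vertical depth h = y·sinθ with sinθ = 0.809017.
The centroid is at the centre, 0.65 m below the top of the plate, so y_c = 7.22 + 0.65 = 7.87 m and h_c = 7.87 × 0.809017 = 6.36696 m.
A = π(0.65)² = 1.32732 m².
Resultant F = γ·h_c·A = 7.99515 × 6.36696 × 1.32732 = 67.567 kN.

F ≈ 67.57 kN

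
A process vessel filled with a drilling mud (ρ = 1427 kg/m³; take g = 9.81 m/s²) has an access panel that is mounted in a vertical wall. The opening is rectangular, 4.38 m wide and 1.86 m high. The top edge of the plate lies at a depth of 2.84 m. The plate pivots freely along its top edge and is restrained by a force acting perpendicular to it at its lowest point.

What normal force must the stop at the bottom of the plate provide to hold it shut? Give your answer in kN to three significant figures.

γ = ρg = 1427 × 9.81 / 1000 = 13.99887 kN/m³.
The centroid lies 1.86/2 = 0.93 m below the top edge, so the centroid depth is h_c = 2.84 + 0.93 = 3.77 m.
A = 4.38 × 1.86 = 8.1468 m².
Resultant F = γ·h_c·A = 13.99887 × 3.77 × 8.1468 = 429.953 kN.
I_c = b·h³/12 = 4.38 × 1.86³/12 = 2.34872 m⁴.
Centre of pressure: y_p = y_c + I_c/(y_c·A) = 3.77 + 2.34872/(3.77 × 8.1468) = 3.77 + 0.0764721 = 3.84647 m along the plane.
The resultant acts 0.93 + 0.0764721 = 1.00647 m (along the plate) below the hinge at the top edge, so the moment about the hinge is M = F × 1.00647 = 429.953 × 1.00647 = 432.735 kN·m.
A normal force at the bottom, 1.86 m from the hinge, must supply this moment: P = 432.735/1.86 = 232.653 kN.

P ≈ 233 kN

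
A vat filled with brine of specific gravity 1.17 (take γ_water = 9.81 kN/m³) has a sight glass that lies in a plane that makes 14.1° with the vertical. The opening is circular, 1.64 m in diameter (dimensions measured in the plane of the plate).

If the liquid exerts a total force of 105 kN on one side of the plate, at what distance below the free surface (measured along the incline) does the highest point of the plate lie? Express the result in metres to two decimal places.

γ = 1.17 × 9.81 = 11.4777 kN/m³.
A = π(0.82)² = 2.11241 m².
From F = γ·h_c·A, the centroid depth is h_c = 105/(11.4777 × 2.11241) = 4.33068 m.
The plate makes 14.1° with the vertical, i.e. θ = 90° − 14.1° = 75.9° to the horizontal. Measuring y along the incline from the free-surface line, vertical depth h = y·sinθ with sinθ = 0.969872.
Along the incline, y_c = h_c/sinθ = 4.33068/0.969872 = 4.46521 m.
The centroid is at the centre, 0.82 m below the top of the plate, so the highest point sits at y_top = 4.46521 − 0.82 = 3.64521 m along the incline.

y_top ≈ 3.65 m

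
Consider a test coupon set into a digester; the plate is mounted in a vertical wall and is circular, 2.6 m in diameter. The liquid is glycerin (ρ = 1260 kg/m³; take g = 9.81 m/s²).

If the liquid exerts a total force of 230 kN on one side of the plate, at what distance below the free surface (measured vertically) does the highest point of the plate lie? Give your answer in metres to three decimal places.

γ = ρg = 1260 × 9.81 / 1000 = 12.3606 kN/m³.
A = π(1.3)² = 5.30929 m².
From F = γ·h_c·A, the centroid depth is h_c = 230/(12.3606 × 5.30929) = 3.50471 m.
The centroid is at the centre, 1.3 m below the top of the plate, so the highest point sits at h_top = 3.50471 − 1.3 = 2.20471 m below the surface.

d_top ≈ 2.205 m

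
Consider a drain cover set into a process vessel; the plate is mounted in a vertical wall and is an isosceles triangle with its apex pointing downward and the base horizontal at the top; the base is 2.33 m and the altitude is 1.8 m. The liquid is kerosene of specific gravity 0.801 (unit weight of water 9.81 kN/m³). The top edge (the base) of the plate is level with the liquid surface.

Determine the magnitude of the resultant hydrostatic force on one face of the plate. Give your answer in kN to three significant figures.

F ≈ 9.89 kN

γ = 0.801 × 9.81 = 7.85781 kN/m³.
With the apex down, the centroid sits h/3 = 1.8/3 = 0.6 m below the base (the top edge), so the centroid depth is h_c = 0.6 m.
A = ½ × 2.33 × 1.8 = 2.097 m².
Resultant F = γ·h_c·A = 7.85781 × 0.6 × 2.097 = 9.8867 kN.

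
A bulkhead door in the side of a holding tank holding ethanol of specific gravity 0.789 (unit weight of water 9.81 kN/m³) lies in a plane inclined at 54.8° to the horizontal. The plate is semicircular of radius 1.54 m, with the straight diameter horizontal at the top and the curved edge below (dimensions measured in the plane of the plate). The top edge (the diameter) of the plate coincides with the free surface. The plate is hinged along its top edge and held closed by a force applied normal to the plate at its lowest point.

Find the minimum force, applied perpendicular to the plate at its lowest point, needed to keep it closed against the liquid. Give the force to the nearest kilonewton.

P ≈ 9 kN

γ = 0.789 × 9.81 = 7.74009 kN/m³.
Let θ = 54.8° be the plate's angle to the horizontal; measure y along the incline from where the plane meets the free surface. Vertical depth h = y·sinθ with sinθ = 0.817145.
The centroid of a semicircle lies 4r/(3π) = 0.653596 m from the diameter, here below the top edge, so y_c = 0.653596 m and h_c = 0.653596 × 0.817145 = 0.534083 m.
A = πr²/2 = π × 1.54²/2 = 3.7253 m².
Resultant F = γ·h_c·A = 7.74009 × 0.534083 × 3.7253 = 15.3998 kN.
I_c = (π/8 − 8/(9π))·r⁴ = 0.109757 × 1.54⁴ = 0.617327 m⁴.
Centre of pressure: y_p = y_c + I_c/(y_c·A) = 0.653596 + 0.617327/(0.653596 × 3.7253) = 0.653596 + 0.253539 = 0.907135 m along the plane.
The resultant acts 0.653596 + 0.253539 = 0.907135 m (along the plate) below the hinge at the top edge, so the moment about the hinge is M = F × 0.907135 = 15.3998 × 0.907135 = 13.9697 kN·m.
A normal force at the bottom, 1.54 m from the hinge, must supply this moment: P = 13.9697/1.54 = 9.07123 kN.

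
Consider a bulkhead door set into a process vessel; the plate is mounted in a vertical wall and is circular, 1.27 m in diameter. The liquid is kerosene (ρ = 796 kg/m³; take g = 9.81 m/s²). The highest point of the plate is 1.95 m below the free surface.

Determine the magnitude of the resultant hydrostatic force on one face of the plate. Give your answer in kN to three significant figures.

F ≈ 25.6 kN

γ = ρg = 796 × 9.81 / 1000 = 7.80876 kN/m³.
The centroid is at the centre, 0.635 m below the top of the plate, so the centroid depth is h_c = 1.95 + 0.635 = 2.585 m.
A = π(0.635)² = 1.26677 m².
Resultant F = γ·h_c·A = 7.80876 × 2.585 × 1.26677 = 25.5706 kN.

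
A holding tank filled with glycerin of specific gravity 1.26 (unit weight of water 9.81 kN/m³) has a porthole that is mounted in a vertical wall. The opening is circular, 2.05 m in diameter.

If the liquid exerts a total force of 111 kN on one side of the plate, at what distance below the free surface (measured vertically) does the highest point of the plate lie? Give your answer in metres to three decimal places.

d_top ≈ 1.696 m

γ = 1.26 × 9.81 = 12.3606 kN/m³.
A = π(1.025)² = 3.30064 m².
From F = γ·h_c·A, the centroid depth is h_c = 111/(12.3606 × 3.30064) = 2.72073 m.
The centroid is at the centre, 1.025 m below the top of the plate, so the highest point sits at h_top = 2.72073 − 1.025 = 1.69573 m below the surface.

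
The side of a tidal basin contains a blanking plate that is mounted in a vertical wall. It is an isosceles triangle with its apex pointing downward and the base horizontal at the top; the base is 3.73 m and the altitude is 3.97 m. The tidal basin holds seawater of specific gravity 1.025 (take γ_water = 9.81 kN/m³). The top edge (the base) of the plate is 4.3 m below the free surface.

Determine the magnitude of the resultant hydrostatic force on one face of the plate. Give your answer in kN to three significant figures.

F ≈ 419 kN

γ = 1.025 × 9.81 = 10.05525 kN/m³.
With the apex down, the centroid sits h/3 = 3.97/3 = 1.32333 m below the base (the top edge), so the centroid depth is h_c = 4.3 + 1.32333 = 5.62333 m.
A = ½ × 3.73 × 3.97 = 7.40405 m².
Resultant F = γ·h_c·A = 10.05525 × 5.62333 × 7.40405 = 418.655 kN.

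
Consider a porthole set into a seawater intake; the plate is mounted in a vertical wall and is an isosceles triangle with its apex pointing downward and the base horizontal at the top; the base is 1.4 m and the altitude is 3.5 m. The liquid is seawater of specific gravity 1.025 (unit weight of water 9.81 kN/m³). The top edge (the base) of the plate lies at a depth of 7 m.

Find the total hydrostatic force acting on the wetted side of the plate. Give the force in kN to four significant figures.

F ≈ 201.2 kN

γ = 1.025 × 9.81 = 10.05525 kN/m³.
With the apex down, the centroid sits h/3 = 3.5/3 = 1.16667 m below the base (the top edge), so the centroid depth is h_c = 7 + 1.16667 = 8.16667 m.
A = ½ × 1.4 × 3.5 = 2.45 m².
Resultant F = γ·h_c·A = 10.05525 × 8.16667 × 2.45 = 201.189 kN.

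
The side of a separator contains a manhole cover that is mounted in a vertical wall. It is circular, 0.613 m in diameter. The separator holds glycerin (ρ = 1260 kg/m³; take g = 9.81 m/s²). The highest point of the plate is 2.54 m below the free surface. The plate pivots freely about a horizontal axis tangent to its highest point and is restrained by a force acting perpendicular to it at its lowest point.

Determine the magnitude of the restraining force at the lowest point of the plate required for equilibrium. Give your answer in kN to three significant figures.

P ≈ 5.33 kN

γ = ρg = 1260 × 9.81 / 1000 = 12.3606 kN/m³.
The centroid is at the centre, 0.3065 m below the top of the plate, so the centroid depth is h_c = 2.54 + 0.3065 = 2.8465 m.
A = π(0.3065)² = 0.295128 m².
Resultant F = γ·h_c·A = 12.3606 × 2.8465 × 0.295128 = 10.3839 kN.
I_c = πr⁴/4 = π × 0.3065⁴/4 = 0.00693125 m⁴.
Centre of pressure: y_p = y_c + I_c/(y_c·A) = 2.8465 + 0.00693125/(2.8465 × 0.295128) = 2.8465 + 0.00825068 = 2.85475 m along the plane.
The resultant acts 0.3065 + 0.00825068 = 0.314751 m (along the plate) below the hinge at the top edge, so the moment about the hinge is M = F × 0.314751 = 10.3839 × 0.314751 = 3.26834 kN·m.
A normal force at the bottom, 0.613 m from the hinge, must supply this moment: P = 3.26834/0.613 = 5.33171 kN.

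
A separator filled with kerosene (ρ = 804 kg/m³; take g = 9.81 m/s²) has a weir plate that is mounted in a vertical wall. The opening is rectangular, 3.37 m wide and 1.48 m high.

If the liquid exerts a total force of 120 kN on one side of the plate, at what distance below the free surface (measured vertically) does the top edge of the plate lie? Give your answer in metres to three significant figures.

γ = ρg = 804 × 9.81 / 1000 = 7.88724 kN/m³.
A = 3.37 × 1.48 = 4.9876 m².
From F = γ·h_c·A, the centroid depth is h_c = 120/(7.88724 × 4.9876) = 3.05045 m.
The centroid lies 1.48/2 = 0.74 m below the top edge, so the top edge sits at h_top = 3.05045 − 0.74 = 2.31045 m below the surface.

d_top ≈ 2.31 m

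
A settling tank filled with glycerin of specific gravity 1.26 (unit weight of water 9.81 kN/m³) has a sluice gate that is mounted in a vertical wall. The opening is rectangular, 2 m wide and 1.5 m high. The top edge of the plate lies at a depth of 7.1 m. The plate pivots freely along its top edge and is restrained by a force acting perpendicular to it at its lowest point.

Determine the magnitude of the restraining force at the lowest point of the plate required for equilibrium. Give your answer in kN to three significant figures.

γ = 1.26 × 9.81 = 12.3606 kN/m³.
The centroid lies 1.5/2 = 0.75 m below the top edge, so the centroid depth is h_c = 7.1 + 0.75 = 7.85 m.
A = 2 × 1.5 = 3 m².
Resultant F = γ·h_c·A = 12.3606 × 7.85 × 3 = 291.092 kN.
I_c = b·h³/12 = 2 × 1.5³/12 = 0.5625 m⁴.
Centre of pressure: y_p = y_c + I_c/(y_c·A) = 7.85 + 0.5625/(7.85 × 3) = 7.85 + 0.0238854 = 7.87389 m along the plane.
The resultant acts 0.75 + 0.0238854 = 0.773885 m (along the plate) below the hinge at the top edge, so the moment about the hinge is M = F × 0.773885 = 291.092 × 0.773885 = 225.272 kN·m.
A normal force at the bottom, 1.5 m from the hinge, must supply this moment: P = 225.272/1.5 = 150.181 kN.

P ≈ 150 kN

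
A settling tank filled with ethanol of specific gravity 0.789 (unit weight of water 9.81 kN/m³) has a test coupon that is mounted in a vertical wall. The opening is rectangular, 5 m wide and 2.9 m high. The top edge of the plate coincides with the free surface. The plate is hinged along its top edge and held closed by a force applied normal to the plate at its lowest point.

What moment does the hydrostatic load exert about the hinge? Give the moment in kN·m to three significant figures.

M ≈ 315 kN·m

γ = 0.789 × 9.81 = 7.74009 kN/m³.
The centroid lies 2.9/2 = 1.45 m below the top edge, so the centroid depth is h_c = 1.45 m.
A = 5 × 2.9 = 14.5 m².
Resultant F = γ·h_c·A = 7.74009 × 1.45 × 14.5 = 162.735 kN.
I_c = b·h³/12 = 5 × 2.9³/12 = 10.1621 m⁴.
Centre of pressure: y_p = y_c + I_c/(y_c·A) = 1.45 + 10.1621/(1.45 × 14.5) = 1.45 + 0.483334 = 1.93333 m along the plane.
The resultant acts 1.45 + 0.483334 = 1.93333 m (along the plate) below the hinge at the top edge, so the moment about the hinge is M = F × 1.93333 = 162.735 × 1.93333 = 314.62 kN·m.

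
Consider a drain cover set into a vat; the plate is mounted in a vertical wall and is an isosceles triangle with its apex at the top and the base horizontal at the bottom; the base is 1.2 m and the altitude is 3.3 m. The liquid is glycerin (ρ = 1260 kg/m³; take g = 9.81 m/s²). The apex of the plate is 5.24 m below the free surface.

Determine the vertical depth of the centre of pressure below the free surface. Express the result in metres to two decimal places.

γ = ρg = 1260 × 9.81 / 1000 = 12.3606 kN/m³.
With the apex up, the centroid sits 2h/3 = 2 × 3.3/3 = 2.2 m below the apex, so the centroid depth is h_c = 5.24 + 2.2 = 7.44 m.
A = ½ × 1.2 × 3.3 = 1.98 m².
Resultant F = γ·h_c·A = 12.3606 × 7.44 × 1.98 = 182.086 kN.
I_c = b·h³/36 = 1.2 × 3.3³/36 = 1.1979 m⁴.
Centre of pressure: y_p = y_c + I_c/(y_c·A) = 7.44 + 1.1979/(7.44 × 1.98) = 7.44 + 0.0813172 = 7.52132 m along the plane.

h_p = 7.52 m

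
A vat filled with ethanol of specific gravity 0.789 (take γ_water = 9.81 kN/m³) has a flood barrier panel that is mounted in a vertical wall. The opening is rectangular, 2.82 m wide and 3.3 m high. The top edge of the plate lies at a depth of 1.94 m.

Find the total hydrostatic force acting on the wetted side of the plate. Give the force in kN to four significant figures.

γ = 0.789 × 9.81 = 7.74009 kN/m³.
The centroid lies 3.3/2 = 1.65 m below the top edge, so the centroid depth is h_c = 1.94 + 1.65 = 3.59 m.
A = 2.82 × 3.3 = 9.306 m².
Resultant F = γ·h_c·A = 7.74009 × 3.59 × 9.306 = 258.585 kN.

F ≈ 258.6 kN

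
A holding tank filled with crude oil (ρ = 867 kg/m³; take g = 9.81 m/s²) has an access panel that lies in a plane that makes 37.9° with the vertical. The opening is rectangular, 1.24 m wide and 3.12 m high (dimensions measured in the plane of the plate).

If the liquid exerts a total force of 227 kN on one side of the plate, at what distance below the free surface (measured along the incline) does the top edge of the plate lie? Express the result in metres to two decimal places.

y_top ≈ 7.18 m

γ = ρg = 867 × 9.81 / 1000 = 8.50527 kN/m³.
A = 1.24 × 3.12 = 3.8688 m².
From F = γ·h_c·A, the centroid depth is h_c = 227/(8.50527 × 3.8688) = 6.89861 m.
The plate makes 37.9° with the vertical, i.e. θ = 90° − 37.9° = 52.1° to the horizontal. Measuring y along the incline from the free-surface line, vertical depth h = y·sinθ with sinθ = 0.789084.
Along the incline, y_c = h_c/sinθ = 6.89861/0.789084 = 8.74255 m.
The centroid lies 3.12/2 = 1.56 m below the top edge, so the top edge sits at y_top = 8.74255 − 1.56 = 7.18255 m along the incline.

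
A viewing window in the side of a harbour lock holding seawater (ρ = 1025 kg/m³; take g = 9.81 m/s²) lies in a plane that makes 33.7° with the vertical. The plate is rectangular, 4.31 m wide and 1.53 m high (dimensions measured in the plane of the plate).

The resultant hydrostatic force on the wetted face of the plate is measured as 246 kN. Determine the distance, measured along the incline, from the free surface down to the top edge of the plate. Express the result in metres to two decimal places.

y_top ≈ 3.69 m

γ = ρg = 1025 × 9.81 / 1000 = 10.05525 kN/m³.
A = 4.31 × 1.53 = 6.5943 m².
From F = γ·h_c·A, the centroid depth is h_c = 246/(10.05525 × 6.5943) = 3.71 m.
The plate makes 33.7° with the vertical, i.e. θ = 90° − 33.7° = 56.3° to the horizontal. Measuring y along the incline from the free-surface line, vertical depth h = y·sinθ with sinθ = 0.831954.
Along the incline, y_c = h_c/sinθ = 3.71/0.831954 = 4.45938 m.
The centroid lies 1.53/2 = 0.765 m below the top edge, so the top edge sits at y_top = 4.45938 − 0.765 = 3.69438 m along the incline.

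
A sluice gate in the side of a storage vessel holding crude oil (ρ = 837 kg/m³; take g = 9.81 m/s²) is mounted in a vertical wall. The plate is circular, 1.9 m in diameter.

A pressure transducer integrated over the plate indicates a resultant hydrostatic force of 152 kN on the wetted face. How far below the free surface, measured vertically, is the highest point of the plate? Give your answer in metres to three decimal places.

d_top ≈ 5.579 m

γ = ρg = 837 × 9.81 / 1000 = 8.21097 kN/m³.
A = π(0.95)² = 2.83529 m².
From F = γ·h_c·A, the centroid depth is h_c = 152/(8.21097 × 2.83529) = 6.52907 m.
The centroid is at the centre, 0.95 m below the top of the plate, so the highest point sits at h_top = 6.52907 − 0.95 = 5.57907 m below the surface.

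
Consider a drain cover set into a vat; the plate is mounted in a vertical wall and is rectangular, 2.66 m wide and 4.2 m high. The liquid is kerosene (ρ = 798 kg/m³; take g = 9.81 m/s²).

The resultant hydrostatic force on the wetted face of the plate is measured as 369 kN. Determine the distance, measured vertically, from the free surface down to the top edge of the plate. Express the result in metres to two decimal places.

d_top ≈ 2.12 m

γ = ρg = 798 × 9.81 / 1000 = 7.82838 kN/m³.
A = 2.66 × 4.2 = 11.172 m².
From F = γ·h_c·A, the centroid depth is h_c = 369/(7.82838 × 11.172) = 4.21914 m.
The centroid lies 4.2/2 = 2.1 m below the top edge, so the top edge sits at h_top = 4.21914 − 2.1 = 2.11914 m below the surface.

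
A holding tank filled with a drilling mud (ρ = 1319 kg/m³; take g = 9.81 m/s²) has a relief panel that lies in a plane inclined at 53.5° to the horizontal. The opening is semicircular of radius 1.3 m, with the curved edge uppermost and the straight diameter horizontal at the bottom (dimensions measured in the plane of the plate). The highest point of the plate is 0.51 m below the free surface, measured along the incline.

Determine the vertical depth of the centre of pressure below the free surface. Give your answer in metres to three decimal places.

h_p = 1.087 m

γ = ρg = 1319 × 9.81 / 1000 = 12.93939 kN/m³.
Let θ = 53.5° be the plate's angle to the horizontal; measure y along the incline from where the plane meets the free surface. Vertical depth h = y·sinθ with sinθ = 0.803857.
The centroid lies 4r/(3π) = 0.551737 m above the diameter, so r − 4r/(3π) = 1.3 − 0.551737 = 0.748263 m below the topmost point, so y_c = 0.51 + 0.748263 = 1.25826 m and h_c = 1.25826 × 0.803857 = 1.01146 m.
A = πr²/2 = π × 1.3²/2 = 2.65465 m².
Resultant F = γ·h_c·A = 12.93939 × 1.01146 × 2.65465 = 34.7432 kN.
I_c = (π/8 − 8/(9π))·r⁴ = 0.109757 × 1.3⁴ = 0.313477 m⁴.
Centre of pressure: y_p = y_c + I_c/(y_c·A) = 1.25826 + 0.313477/(1.25826 × 2.65465) = 1.25826 + 0.0938486 = 1.35211 m along the plane.
Vertically, h_p = y_p·sinθ = 1.35211 × 0.803857 = 1.0869 m.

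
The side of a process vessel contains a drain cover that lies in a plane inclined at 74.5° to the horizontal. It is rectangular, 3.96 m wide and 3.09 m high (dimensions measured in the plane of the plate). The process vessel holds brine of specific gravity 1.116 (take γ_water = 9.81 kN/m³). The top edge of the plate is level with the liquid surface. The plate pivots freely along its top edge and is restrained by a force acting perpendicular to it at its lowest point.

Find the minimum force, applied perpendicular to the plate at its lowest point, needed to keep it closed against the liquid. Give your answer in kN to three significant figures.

γ = 1.116 × 9.81 = 10.94796 kN/m³.
Let θ = 74.5° be the plate's angle to the horizontal; measure y along the incline from where the plane meets the free surface. Vertical depth h = y·sinθ with sinθ = 0.963630.
The centroid lies 3.09/2 = 1.545 m below the top edge, so y_c = 1.545 m and h_c = 1.545 × 0.963630 = 1.48881 m.
A = 3.96 × 3.09 = 12.2364 m².
Resultant F = γ·h_c·A = 10.94796 × 1.48881 × 12.2364 = 199.446 kN.
I_c = b·h³/12 = 3.96 × 3.09³/12 = 9.7362 m⁴.
Centre of pressure: y_p = y_c + I_c/(y_c·A) = 1.545 + 9.7362/(1.545 × 12.2364) = 1.545 + 0.515 = 2.06 m along the plane.
The resultant acts 1.545 + 0.515 = 2.06 m (along the plate) below the hinge at the top edge, so the moment about the hinge is M = F × 2.06 = 199.446 × 2.06 = 410.859 kN·m.
A normal force at the bottom, 3.09 m from the hinge, must supply this moment: P = 410.859/3.09 = 132.964 kN.

P ≈ 133 kN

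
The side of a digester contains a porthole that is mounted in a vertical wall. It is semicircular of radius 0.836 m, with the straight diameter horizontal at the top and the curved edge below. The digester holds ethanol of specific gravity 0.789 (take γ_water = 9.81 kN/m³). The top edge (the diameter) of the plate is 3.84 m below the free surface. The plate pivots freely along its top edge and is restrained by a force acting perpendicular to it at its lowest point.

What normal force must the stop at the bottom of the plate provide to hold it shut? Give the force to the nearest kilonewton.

P ≈ 16 kN

γ = 0.789 × 9.81 = 7.74009 kN/m³.
The centroid of a semicircle lies 4r/(3π) = 0.354809 m from the diameter, here below the top edge, so the centroid depth is h_c = 3.84 + 0.354809 = 4.19481 m.
A = πr²/2 = π × 0.836²/2 = 1.09782 m².
Resultant F = γ·h_c·A = 7.74009 × 4.19481 × 1.09782 = 35.6442 kN.
I_c = (π/8 − 8/(9π))·r⁴ = 0.109757 × 0.836⁴ = 0.0536114 m⁴.
Centre of pressure: y_p = y_c + I_c/(y_c·A) = 4.19481 + 0.0536114/(4.19481 × 1.09782) = 4.19481 + 0.0116416 = 4.20645 m along the plane.
The resultant acts 0.354809 + 0.0116416 = 0.366451 m (along the plate) below the hinge at the top edge, so the moment about the hinge is M = F × 0.366451 = 35.6442 × 0.366451 = 13.0619 kN·m.
A normal force at the bottom, 0.836 m from the hinge, must supply this moment: P = 13.0619/0.836 = 15.6243 kN.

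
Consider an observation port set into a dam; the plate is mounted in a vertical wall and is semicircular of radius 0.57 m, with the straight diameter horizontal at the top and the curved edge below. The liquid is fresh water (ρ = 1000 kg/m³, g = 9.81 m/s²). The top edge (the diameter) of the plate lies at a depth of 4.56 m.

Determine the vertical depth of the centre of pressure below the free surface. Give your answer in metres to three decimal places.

h_p = 4.807 m

γ = ρg = 1000 × 9.81 = 9810 N/m³ = 9.81 kN/m³.
The centroid of a semicircle lies 4r/(3π) = 0.241916 m from the diameter, here below the top edge, so the centroid depth is h_c = 4.56 + 0.241916 = 4.80192 m.
A = πr²/2 = π × 0.57²/2 = 0.510352 m².
Resultant F = γ·h_c·A = 9.81 × 4.80192 × 0.510352 = 24.0411 kN.
I_c = (π/8 − 8/(9π))·r⁴ = 0.109757 × 0.57⁴ = 0.011586 m⁴.
Centre of pressure: y_p = y_c + I_c/(y_c·A) = 4.80192 + 0.011586/(4.80192 × 0.510352) = 4.80192 + 0.00472769 = 4.80665 m along the plane.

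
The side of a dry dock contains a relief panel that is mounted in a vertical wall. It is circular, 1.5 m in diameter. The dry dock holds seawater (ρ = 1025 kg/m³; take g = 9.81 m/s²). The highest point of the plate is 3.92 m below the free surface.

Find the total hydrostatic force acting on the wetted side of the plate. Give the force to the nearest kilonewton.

F ≈ 83 kN

γ = ρg = 1025 × 9.81 / 1000 = 10.05525 kN/m³.
The centroid is at the centre, 0.75 m below the top of the plate, so the centroid depth is h_c = 3.92 + 0.75 = 4.67 m.
A = π(0.75)² = 1.76715 m².
Resultant F = γ·h_c·A = 10.05525 × 4.67 × 1.76715 = 82.9819 kN.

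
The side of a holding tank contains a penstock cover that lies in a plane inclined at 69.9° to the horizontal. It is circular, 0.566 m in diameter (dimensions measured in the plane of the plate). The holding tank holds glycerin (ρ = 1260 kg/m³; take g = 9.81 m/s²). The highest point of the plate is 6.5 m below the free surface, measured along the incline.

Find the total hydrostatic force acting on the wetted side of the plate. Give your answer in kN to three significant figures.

γ = ρg = 1260 × 9.81 / 1000 = 12.3606 kN/m³.
Let θ = 69.9° be the plate's angle to the horizontal; measure y along the incline from where the plane meets the free surface. Vertical depth h = y·sinθ with sinθ = 0.939094.
The centroid is at the centre, 0.283 m below the top of the plate, so y_c = 6.5 + 0.283 = 6.783 m and h_c = 6.783 × 0.939094 = 6.36987 m.
A = π(0.283)² = 0.251607 m².
Resultant F = γ·h_c·A = 12.3606 × 6.36987 × 0.251607 = 19.8104 kN.

F ≈ 19.8 kN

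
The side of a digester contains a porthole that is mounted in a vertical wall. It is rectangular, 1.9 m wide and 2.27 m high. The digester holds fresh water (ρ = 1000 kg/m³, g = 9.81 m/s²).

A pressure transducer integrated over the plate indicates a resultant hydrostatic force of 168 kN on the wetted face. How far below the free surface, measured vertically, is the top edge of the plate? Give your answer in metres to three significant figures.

γ = ρg = 1000 × 9.81 = 9810 N/m³ = 9.81 kN/m³.
A = 1.9 × 2.27 = 4.313 m².
From F = γ·h_c·A, the centroid depth is h_c = 168/(9.81 × 4.313) = 3.97064 m.
The centroid lies 2.27/2 = 1.135 m below the top edge, so the top edge sits at h_top = 3.97064 − 1.135 = 2.83564 m below the surface.

d_top ≈ 2.84 m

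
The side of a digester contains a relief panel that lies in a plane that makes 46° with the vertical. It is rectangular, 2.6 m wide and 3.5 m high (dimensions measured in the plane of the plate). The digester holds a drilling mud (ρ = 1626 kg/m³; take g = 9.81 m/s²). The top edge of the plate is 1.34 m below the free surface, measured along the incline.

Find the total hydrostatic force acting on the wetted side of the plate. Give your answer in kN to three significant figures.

F ≈ 312 kN

γ = ρg = 1626 × 9.81 / 1000 = 15.95106 kN/m³.
The plate makes 46° with the vertical, i.e. θ = 90° − 46° = 44° to the horizontal. Measuring y along the incline from the free-surface line, vertical depth h = y·sinθ with sinθ = 0.694658.
The centroid lies 3.5/2 = 1.75 m below the top edge, so y_c = 1.34 + 1.75 = 3.09 m and h_c = 3.09 × 0.694658 = 2.14649 m.
A = 2.6 × 3.5 = 9.1 m².
Resultant F = γ·h_c·A = 15.95106 × 2.14649 × 9.1 = 311.573 kN.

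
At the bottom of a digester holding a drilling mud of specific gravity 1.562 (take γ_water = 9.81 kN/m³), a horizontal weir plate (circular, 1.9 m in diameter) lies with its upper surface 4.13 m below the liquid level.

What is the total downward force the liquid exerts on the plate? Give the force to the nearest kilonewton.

F ≈ 179 kN

γ = 1.562 × 9.81 = 15.32322 kN/m³.
The plate is horizontal, so pressure is uniform at p = γ·h = 15.32322 × 4.13 = 63.2849 kN/m².
A = π(0.95)² = 2.83529 m².
F = p·A = 63.2849 × 2.83529 = 179.431 kN.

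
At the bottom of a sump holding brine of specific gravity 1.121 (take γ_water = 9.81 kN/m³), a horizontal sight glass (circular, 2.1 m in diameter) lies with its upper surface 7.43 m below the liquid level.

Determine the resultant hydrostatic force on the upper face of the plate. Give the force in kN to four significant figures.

γ = 1.121 × 9.81 = 10.99701 kN/m³.
The plate is horizontal, so pressure is uniform at p = γ·h = 10.99701 × 7.43 = 81.7078 kN/m².
A = π(1.05)² = 3.46361 m².
F = p·A = 81.7078 × 3.46361 = 283.004 kN.

F ≈ 283.0 kN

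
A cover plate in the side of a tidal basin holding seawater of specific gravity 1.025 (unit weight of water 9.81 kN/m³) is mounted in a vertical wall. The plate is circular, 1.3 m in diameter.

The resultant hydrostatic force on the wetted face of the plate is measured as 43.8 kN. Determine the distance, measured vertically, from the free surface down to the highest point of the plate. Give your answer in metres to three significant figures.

γ = 1.025 × 9.81 = 10.05525 kN/m³.
A = π(0.65)² = 1.32732 m².
From F = γ·h_c·A, the centroid depth is h_c = 43.8/(10.05525 × 1.32732) = 3.28175 m.
The centroid is at the centre, 0.65 m below the top of the plate, so the highest point sits at h_top = 3.28175 − 0.65 = 2.63175 m below the surface.

d_top ≈ 2.63 m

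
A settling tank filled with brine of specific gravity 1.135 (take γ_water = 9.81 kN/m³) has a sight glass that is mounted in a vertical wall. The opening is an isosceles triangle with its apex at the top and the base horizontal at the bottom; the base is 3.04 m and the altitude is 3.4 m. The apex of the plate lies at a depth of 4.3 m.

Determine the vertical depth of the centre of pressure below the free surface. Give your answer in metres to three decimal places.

γ = 1.135 × 9.81 = 11.13435 kN/m³.
With the apex up, the centroid sits 2h/3 = 2 × 3.4/3 = 2.26667 m below the apex, so the centroid depth is h_c = 4.3 + 2.26667 = 6.56667 m.
A = ½ × 3.04 × 3.4 = 5.168 m².
Resultant F = γ·h_c·A = 11.13435 × 6.56667 × 5.168 = 377.861 kN.
I_c = b·h³/36 = 3.04 × 3.4³/36 = 3.319 m⁴.
Centre of pressure: y_p = y_c + I_c/(y_c·A) = 6.56667 + 3.319/(6.56667 × 5.168) = 6.56667 + 0.0978002 = 6.66447 m along the plane.

h_p = 6.664 m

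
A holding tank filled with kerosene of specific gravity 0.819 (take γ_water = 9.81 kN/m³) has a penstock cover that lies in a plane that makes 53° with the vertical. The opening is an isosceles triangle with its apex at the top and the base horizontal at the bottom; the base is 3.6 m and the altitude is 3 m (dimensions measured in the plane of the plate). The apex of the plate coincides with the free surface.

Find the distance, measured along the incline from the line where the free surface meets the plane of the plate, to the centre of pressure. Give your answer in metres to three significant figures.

y_p = 2.25 m

γ = 0.819 × 9.81 = 8.03439 kN/m³.
The plate makes 53° with the vertical, i.e. θ = 90° − 53° = 37° to the horizontal. Measuring y along the incline from the free-surface line, vertical depth h = y·sinθ with sinθ = 0.601815.
With the apex up, the centroid sits 2h/3 = 2 × 3/3 = 2 m below the apex, so y_c = 2 m and h_c = 2 × 0.601815 = 1.20363 m.
A = ½ × 3.6 × 3 = 5.4 m².
Resultant F = γ·h_c·A = 8.03439 × 1.20363 × 5.4 = 52.2203 kN.
I_c = b·h³/36 = 3.6 × 3³/36 = 2.7 m⁴.
Centre of pressure: y_p = y_c + I_c/(y_c·A) = 2 + 2.7/(2 × 5.4) = 2 + 0.25 = 2.25 m along the plane.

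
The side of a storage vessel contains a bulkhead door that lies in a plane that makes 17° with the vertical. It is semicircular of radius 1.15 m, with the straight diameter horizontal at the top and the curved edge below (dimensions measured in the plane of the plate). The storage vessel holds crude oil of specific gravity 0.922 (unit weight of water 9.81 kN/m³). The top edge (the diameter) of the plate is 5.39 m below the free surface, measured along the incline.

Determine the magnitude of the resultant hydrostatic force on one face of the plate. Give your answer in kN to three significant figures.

γ = 0.922 × 9.81 = 9.04482 kN/m³.
The plate makes 17° with the vertical, i.e. θ = 90° − 17° = 73° to the horizontal. Measuring y along the incline from the free-surface line, vertical depth h = y·sinθ with sinθ = 0.956305.
The centroid of a semicircle lies 4r/(3π) = 0.488075 m from the diameter, here below the top edge, so y_c = 5.39 + 0.488075 = 5.87807 m and h_c = 5.87807 × 0.956305 = 5.62123 m.
A = πr²/2 = π × 1.15²/2 = 2.07738 m².
Resultant F = γ·h_c·A = 9.04482 × 5.62123 × 2.07738 = 105.62 kN.

F ≈ 106 kN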